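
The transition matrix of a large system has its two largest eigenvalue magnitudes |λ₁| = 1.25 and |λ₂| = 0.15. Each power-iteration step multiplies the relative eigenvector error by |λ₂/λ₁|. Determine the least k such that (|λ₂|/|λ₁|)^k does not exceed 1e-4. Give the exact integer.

|λ₂/λ₁| = 0.15/1.25 = 0.12000
Need k ≥ ln(1e-4) / ln(0.12000) = -9.2103 / -2.1203 ≈ 4.344
Smallest integer k satisfying the bound: 5

5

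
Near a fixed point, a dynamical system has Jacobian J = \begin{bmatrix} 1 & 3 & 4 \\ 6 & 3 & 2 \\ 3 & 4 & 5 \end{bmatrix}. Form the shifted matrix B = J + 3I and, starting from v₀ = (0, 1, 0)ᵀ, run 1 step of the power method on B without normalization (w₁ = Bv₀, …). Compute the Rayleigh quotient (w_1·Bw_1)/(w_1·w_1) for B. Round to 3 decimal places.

B = J + 3I has rows (4, 3, 4); (6, 6, 2); (3, 4, 8)
w1 = Bv₀ = (3, 6, 4)
Bw1 = (46, 62, 65)
w1·Bw1 = 770; w1·w1 = 61; μ ≈ 770/61 = 12.623

μ ≈ 12.623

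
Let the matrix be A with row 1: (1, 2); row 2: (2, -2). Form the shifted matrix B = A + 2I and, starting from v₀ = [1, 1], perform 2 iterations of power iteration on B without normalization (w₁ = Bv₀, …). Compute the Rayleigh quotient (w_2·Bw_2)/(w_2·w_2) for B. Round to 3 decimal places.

B = A + 2I has rows (3, 2); (2, 0)
w1 = Bv₀ = (5, 2)
w2 = Bw1 = (19, 10)
Bw2 = (77, 38)
w2·Bw2 = 1843; w2·w2 = 461; μ ≈ 1843/461 = 3.998

3.998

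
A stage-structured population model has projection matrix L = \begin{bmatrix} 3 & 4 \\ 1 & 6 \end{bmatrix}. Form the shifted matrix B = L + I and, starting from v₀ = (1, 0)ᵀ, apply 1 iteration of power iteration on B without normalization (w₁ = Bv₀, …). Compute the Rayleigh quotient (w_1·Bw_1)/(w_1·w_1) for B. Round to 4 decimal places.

μ ≈ 5.3529

B = L + I has rows (4, 4); (1, 7)
w1 = Bv₀ = (4·1 + 4·0; 1·1 + 7·0) = (4, 1)
Bw1 = (20, 11)
w1·Bw1 = 91; w1·w1 = 17; μ ≈ 91/17 = 5.3529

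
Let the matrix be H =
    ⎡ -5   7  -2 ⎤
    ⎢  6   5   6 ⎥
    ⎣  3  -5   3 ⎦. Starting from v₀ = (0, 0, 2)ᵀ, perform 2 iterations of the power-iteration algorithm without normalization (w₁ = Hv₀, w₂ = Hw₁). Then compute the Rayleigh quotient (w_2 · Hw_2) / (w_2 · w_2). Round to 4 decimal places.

λ ≈ 4.2021

w1 = Hv₀ = (-4, 12, 6)
w2 = Hw1 = (92, 72, -54)
Hw2 = (152, 588, -246)
w2·Hw2 = 92·152 + 72·588 + (-54)·(-246) = 69604; w2·w2 = 92·92 + 72·72 + (-54)·(-54) = 16564
λ ≈ 69604/16564 = 4.2021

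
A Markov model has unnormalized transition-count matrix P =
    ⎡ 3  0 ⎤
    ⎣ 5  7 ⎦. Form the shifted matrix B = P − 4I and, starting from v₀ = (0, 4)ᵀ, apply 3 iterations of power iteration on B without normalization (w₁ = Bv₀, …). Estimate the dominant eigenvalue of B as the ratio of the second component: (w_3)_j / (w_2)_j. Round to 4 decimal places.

B = P − 4I has rows (-1, 0); (5, 3)
w1 = Bv₀ = (0, 12)
w2 = Bw1 = (0, 36)
w3 = Bw2 = (0, 108)
Ratio: 108/36 = 3.0000

μ ≈ 3.0000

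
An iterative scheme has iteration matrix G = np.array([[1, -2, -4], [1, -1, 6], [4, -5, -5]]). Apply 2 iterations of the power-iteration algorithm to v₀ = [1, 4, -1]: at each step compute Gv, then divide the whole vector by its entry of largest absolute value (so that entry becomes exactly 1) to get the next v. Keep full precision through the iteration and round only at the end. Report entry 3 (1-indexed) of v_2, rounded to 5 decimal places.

Gv0 = (-3.000000, -9.000000, -11.000000); divide by -11.000000 → v1 = (0.272727, 0.818182, 1.000000)
Gv1 = (-5.363636, 5.454545, -8.000000); divide by -8.000000 → v2 = (0.670455, -0.681818, 1.000000)
Requested entry of v2: 88/88 = 1.00000

1.00000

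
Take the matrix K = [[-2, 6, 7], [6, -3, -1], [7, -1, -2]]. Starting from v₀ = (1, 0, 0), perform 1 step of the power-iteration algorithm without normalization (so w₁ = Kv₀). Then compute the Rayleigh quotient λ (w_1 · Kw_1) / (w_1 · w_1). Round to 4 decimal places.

-7.1685

w1 = Kv₀ = ((-2)·1 + 6·0 + 7·0; 6·1 + (-3)·0 + (-1)·0; 7·1 + (-1)·0 + (-2)·0) = (-2, 6, 7)
Kw1 = (89, -37, -34)
w1·Kw1 = (-2)·89 + 6·(-37) + 7·(-34) = -638; w1·w1 = (-2)·(-2) + 6·6 + 7·7 = 89
λ ≈ -638/89 = -7.1685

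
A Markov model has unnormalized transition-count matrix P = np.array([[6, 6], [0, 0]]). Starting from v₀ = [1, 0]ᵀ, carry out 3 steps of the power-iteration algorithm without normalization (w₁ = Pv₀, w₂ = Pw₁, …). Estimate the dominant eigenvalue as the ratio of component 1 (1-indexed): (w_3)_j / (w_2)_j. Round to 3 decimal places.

w1 = Pv₀ = (6·1 + 6·0; 0·1 + 0·0) = (6, 0)
w2 = Pw1 = (6·6 + 6·0; 0·6 + 0·0) = (36, 0)
w3 = Pw2 = (216, 0)
Ratio at component: 216 / 36 = 6.000

6.000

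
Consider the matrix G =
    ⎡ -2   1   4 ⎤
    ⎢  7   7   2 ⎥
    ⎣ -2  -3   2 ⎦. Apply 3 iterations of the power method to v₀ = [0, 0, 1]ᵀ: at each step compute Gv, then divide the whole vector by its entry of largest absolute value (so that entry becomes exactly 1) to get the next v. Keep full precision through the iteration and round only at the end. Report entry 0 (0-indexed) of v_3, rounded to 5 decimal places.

0.00633

Gv0 = (4.000000, 2.000000, 2.000000); divide by 4.000000 → v1 = (1.000000, 0.500000, 0.500000)
Gv1 = (0.500000, 11.500000, -2.500000); divide by 11.500000 → v2 = (0.043478, 1.000000, -0.217391)
Gv2 = (0.043478, 6.869565, -3.521739); divide by 6.869565 → v3 = (0.006329, 1.000000, -0.512658)
Requested entry of v3: 2/316 = 0.00633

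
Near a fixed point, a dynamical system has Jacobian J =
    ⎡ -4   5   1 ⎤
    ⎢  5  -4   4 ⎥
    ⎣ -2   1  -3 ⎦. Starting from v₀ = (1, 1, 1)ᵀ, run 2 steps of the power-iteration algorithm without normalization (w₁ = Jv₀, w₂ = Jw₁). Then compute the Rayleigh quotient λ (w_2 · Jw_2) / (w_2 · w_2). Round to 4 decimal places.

w1 = Jv₀ = (2, 5, -4)
w2 = Jw1 = (13, -26, 13)
Jw2 = (-169, 221, -91)
w2·Jw2 = 13·(-169) + (-26)·221 + 13·(-91) = -9126; w2·w2 = 13·13 + (-26)·(-26) + 13·13 = 1014
λ ≈ -9126/1014 = -9.0000

λ ≈ -9.0000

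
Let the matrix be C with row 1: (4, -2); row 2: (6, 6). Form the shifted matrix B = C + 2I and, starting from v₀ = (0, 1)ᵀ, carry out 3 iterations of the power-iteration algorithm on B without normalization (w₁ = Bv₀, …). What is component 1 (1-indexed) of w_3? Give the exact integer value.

-272

B = C + 2I has rows (6, -2); (6, 8)
w1 = Bv₀ = (6·0 + (-2)·1; 6·0 + 8·1) = (-2, 8)
w2 = Bw1 = (6·(-2) + (-2)·8; 6·(-2) + 8·8) = (-28, 52)
w3 = Bw2 = (-272, 248)
Requested component of w3: -272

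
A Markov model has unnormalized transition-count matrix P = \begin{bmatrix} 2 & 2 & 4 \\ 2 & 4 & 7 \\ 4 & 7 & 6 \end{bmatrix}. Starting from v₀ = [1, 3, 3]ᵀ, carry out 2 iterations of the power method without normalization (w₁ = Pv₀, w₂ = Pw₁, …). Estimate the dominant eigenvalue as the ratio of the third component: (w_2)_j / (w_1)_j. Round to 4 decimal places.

w1 = Pv₀ = (2·1 + 2·3 + 4·3; 2·1 + 4·3 + 7·3; 4·1 + 7·3 + 6·3) = (20, 35, 43)
w2 = Pw1 = (2·20 + 2·35 + 4·43; 2·20 + 4·35 + 7·43; 4·20 + 7·35 + 6·43) = (282, 481, 583)
Ratio at component: 583 / 43 = 13.5581

13.5581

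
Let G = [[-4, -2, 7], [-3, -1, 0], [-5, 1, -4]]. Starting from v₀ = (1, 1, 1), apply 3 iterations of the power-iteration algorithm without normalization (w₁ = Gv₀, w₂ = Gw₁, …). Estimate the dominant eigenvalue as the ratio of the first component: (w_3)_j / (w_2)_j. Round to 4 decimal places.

w1 = Gv₀ = (1, -4, -8)
w2 = Gw1 = (-52, 1, 23)
w3 = Gw2 = (367, 155, 169)
Ratio at component: 367 / -52 = -7.0577

-7.0577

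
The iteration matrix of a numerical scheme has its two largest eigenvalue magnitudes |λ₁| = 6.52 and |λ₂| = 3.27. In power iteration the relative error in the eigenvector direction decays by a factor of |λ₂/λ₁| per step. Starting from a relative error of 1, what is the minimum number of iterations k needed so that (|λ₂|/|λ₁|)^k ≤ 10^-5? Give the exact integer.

|λ₂/λ₁| = 3.27/6.52 = 0.50153
Need k ≥ ln(10^-5) / ln(0.50153) = -11.5129 / -0.6901 ≈ 16.683
Smallest integer k satisfying the bound: 17

17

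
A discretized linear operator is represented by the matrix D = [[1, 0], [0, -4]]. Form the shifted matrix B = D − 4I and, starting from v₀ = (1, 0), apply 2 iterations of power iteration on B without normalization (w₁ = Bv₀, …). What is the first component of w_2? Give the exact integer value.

9

B = D − 4I has rows (-3, 0); (0, -8)
w1 = Bv₀ = ((-3)·1 + 0·0; 0·1 + (-8)·0) = (-3, 0)
w2 = Bw1 = ((-3)·(-3) + 0·0; 0·(-3) + (-8)·0) = (9, 0)
Requested component of w2: 9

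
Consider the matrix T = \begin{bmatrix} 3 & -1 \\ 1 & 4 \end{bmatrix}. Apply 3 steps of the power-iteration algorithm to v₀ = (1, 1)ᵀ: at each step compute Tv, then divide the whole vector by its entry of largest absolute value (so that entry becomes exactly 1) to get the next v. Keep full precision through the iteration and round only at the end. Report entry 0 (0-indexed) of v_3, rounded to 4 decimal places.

Tv0 = (2.00000, 5.00000); divide by 5.00000 → v1 = (0.40000, 1.00000)
Tv1 = (0.20000, 4.40000); divide by 4.40000 → v2 = (0.04545, 1.00000)
Tv2 = (-0.86364, 4.04545); divide by 4.04545 → v3 = (-0.21348, 1.00000)
Requested entry of v3: -19/89 = -0.2135

-0.2135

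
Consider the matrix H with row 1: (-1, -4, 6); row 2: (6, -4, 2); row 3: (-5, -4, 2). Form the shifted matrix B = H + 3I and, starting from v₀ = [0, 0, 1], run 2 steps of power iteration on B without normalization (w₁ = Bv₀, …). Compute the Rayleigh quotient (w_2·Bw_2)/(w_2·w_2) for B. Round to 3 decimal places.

B = H + 3I has rows (2, -4, 6); (6, -1, 2); (-5, -4, 5)
w1 = Bv₀ = (2·0 + (-4)·0 + 6·1; 6·0 + (-1)·0 + 2·1; (-5)·0 + (-4)·0 + 5·1) = (6, 2, 5)
w2 = Bw1 = (2·6 + (-4)·2 + 6·5; 6·6 + (-1)·2 + 2·5; (-5)·6 + (-4)·2 + 5·5) = (34, 44, -13)
Bw2 = (-186, 134, -411)
w2·Bw2 = 4915; w2·w2 = 3261; μ ≈ 4915/3261 = 1.507

1.507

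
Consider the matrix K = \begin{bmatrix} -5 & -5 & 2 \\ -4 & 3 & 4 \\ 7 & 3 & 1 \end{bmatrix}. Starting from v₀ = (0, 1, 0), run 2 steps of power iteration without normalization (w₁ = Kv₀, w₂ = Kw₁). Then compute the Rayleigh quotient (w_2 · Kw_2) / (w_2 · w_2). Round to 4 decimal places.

-4.6736

w1 = Kv₀ = (-5, 3, 3)
w2 = Kw1 = (16, 41, -23)
Kw2 = (-331, -33, 212)
w2·Kw2 = 16·(-331) + 41·(-33) + (-23)·212 = -11525; w2·w2 = 16·16 + 41·41 + (-23)·(-23) = 2466
λ ≈ -11525/2466 = -4.6736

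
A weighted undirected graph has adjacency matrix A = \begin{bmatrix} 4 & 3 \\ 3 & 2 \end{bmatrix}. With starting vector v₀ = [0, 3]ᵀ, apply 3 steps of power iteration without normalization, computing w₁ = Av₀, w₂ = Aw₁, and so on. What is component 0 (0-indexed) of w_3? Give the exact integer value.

w1 = Av₀ = (4·0 + 3·3; 3·0 + 2·3) = (9, 6)
w2 = Aw1 = (4·9 + 3·6; 3·9 + 2·6) = (54, 39)
w3 = Aw2 = (333, 240)
The requested component of w3 is 333.

333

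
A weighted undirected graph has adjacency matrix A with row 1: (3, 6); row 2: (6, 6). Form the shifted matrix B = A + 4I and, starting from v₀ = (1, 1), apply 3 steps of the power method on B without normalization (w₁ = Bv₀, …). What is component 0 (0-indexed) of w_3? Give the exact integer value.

B = A + 4I has rows (7, 6); (6, 10)
w1 = Bv₀ = (7·1 + 6·1; 6·1 + 10·1) = (13, 16)
w2 = Bw1 = (7·13 + 6·16; 6·13 + 10·16) = (187, 238)
w3 = Bw2 = (2737, 3502)
Requested component of w3: 2737

2737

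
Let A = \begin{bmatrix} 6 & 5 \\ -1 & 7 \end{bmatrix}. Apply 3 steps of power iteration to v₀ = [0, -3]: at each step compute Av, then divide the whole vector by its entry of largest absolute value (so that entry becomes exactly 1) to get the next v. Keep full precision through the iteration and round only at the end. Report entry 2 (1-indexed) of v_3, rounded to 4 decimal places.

0.3984

Av0 = (-15.00000, -21.00000); divide by -21.00000 → v1 = (0.71429, 1.00000)
Av1 = (9.28571, 6.28571); divide by 9.28571 → v2 = (1.00000, 0.67692)
Av2 = (9.38462, 3.73846); divide by 9.38462 → v3 = (1.00000, 0.39836)
Requested entry of v3: -729/-1830 = 0.3984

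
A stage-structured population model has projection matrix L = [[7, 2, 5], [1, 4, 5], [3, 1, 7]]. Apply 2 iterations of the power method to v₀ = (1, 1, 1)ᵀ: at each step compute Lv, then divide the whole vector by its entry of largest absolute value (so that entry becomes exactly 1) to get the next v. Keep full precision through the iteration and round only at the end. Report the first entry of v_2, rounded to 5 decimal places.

Lv0 = (14.000000, 10.000000, 11.000000); divide by 14.000000 → v1 = (1.000000, 0.714286, 0.785714)
Lv1 = (12.357143, 7.785714, 9.214286); divide by 12.357143 → v2 = (1.000000, 0.630058, 0.745665)
Requested entry of v2: 173/173 = 1.00000

1.00000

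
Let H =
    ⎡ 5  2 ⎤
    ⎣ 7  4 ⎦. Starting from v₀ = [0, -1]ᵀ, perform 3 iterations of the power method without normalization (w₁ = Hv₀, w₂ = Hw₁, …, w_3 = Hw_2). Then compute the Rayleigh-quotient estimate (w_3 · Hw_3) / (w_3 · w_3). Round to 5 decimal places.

w1 = Hv₀ = (5·0 + 2·(-1); 7·0 + 4·(-1)) = (-2, -4)
w2 = Hw1 = (5·(-2) + 2·(-4); 7·(-2) + 4·(-4)) = (-18, -30)
w3 = Hw2 = (-150, -246)
Hw3 = (-1242, -2034)
w3·Hw3 = (-150)·(-1242) + (-246)·(-2034) = 686664; w3·w3 = (-150)·(-150) + (-246)·(-246) = 83016
λ ≈ 686664/83016 = 8.27147

8.27147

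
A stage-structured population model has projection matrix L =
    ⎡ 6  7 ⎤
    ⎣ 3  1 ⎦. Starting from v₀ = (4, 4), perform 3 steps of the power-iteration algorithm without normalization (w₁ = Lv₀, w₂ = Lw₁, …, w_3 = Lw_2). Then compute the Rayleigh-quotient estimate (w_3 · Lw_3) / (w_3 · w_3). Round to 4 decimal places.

w1 = Lv₀ = (6·4 + 7·4; 3·4 + 1·4) = (52, 16)
w2 = Lw1 = (6·52 + 7·16; 3·52 + 1·16) = (424, 172)
w3 = Lw2 = (3748, 1444)
Lw3 = (32596, 12688)
w3·Lw3 = 3748·32596 + 1444·12688 = 140491280; w3·w3 = 3748·3748 + 1444·1444 = 16132640
λ ≈ 140491280/16132640 = 8.7085

8.7085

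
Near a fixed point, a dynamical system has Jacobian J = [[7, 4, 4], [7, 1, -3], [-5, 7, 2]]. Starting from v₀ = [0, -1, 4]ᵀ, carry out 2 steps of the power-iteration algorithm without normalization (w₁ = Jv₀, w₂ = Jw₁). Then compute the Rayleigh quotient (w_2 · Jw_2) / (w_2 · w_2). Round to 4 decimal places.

λ ≈ 1.7731

w1 = Jv₀ = (7·0 + 4·(-1) + 4·4; 7·0 + 1·(-1) + (-3)·4; (-5)·0 + 7·(-1) + 2·4) = (12, -13, 1)
w2 = Jw1 = (7·12 + 4·(-13) + 4·1; 7·12 + 1·(-13) + (-3)·1; (-5)·12 + 7·(-13) + 2·1) = (36, 68, -149)
Jw2 = (-72, 767, -2)
w2·Jw2 = 36·(-72) + 68·767 + (-149)·(-2) = 49862; w2·w2 = 36·36 + 68·68 + (-149)·(-149) = 28121
λ ≈ 49862/28121 = 1.7731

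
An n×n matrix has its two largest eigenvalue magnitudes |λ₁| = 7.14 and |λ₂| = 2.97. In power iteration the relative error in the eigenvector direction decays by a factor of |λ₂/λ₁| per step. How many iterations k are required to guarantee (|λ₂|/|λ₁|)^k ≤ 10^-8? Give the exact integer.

22

|λ₂/λ₁| = 2.97/7.14 = 0.41597
Need k ≥ ln(10^-8) / ln(0.41597) = -18.4207 / -0.8772 ≈ 21.001
Smallest integer k satisfying the bound: 22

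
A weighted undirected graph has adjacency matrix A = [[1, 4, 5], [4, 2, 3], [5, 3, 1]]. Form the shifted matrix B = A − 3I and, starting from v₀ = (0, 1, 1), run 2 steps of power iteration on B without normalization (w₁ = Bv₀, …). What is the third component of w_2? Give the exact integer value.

B = A − 3I has rows (-2, 4, 5); (4, -1, 3); (5, 3, -2)
w1 = Bv₀ = ((-2)·0 + 4·1 + 5·1; 4·0 + (-1)·1 + 3·1; 5·0 + 3·1 + (-2)·1) = (9, 2, 1)
w2 = Bw1 = ((-2)·9 + 4·2 + 5·1; 4·9 + (-1)·2 + 3·1; 5·9 + 3·2 + (-2)·1) = (-5, 37, 49)
Requested component of w2: 49

49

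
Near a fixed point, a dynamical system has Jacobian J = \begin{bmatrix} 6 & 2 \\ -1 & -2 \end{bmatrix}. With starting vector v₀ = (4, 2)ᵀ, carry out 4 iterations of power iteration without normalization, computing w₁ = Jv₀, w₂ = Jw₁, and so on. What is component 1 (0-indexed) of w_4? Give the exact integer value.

-632

w1 = Jv₀ = (28, -8)
w2 = Jw1 = (152, -12)
w3 = Jw2 = (888, -128)
w4 = Jw3 = (5072, -632)
The requested component of w4 is -632.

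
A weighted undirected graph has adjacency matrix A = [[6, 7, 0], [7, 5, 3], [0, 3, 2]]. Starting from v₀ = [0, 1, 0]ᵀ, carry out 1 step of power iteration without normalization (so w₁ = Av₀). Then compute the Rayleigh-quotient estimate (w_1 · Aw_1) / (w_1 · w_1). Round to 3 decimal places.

12.253

w1 = Av₀ = (6·0 + 7·1 + 0·0; 7·0 + 5·1 + 3·0; 0·0 + 3·1 + 2·0) = (7, 5, 3)
Aw1 = (77, 83, 21)
w1·Aw1 = 7·77 + 5·83 + 3·21 = 1017; w1·w1 = 7·7 + 5·5 + 3·3 = 83
λ ≈ 1017/83 = 12.253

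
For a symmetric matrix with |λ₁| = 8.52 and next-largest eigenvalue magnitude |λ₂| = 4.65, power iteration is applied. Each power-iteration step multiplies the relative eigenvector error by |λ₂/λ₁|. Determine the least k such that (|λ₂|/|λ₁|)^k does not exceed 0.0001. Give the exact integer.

16

|λ₂/λ₁| = 4.65/8.52 = 0.54577
Need k ≥ ln(0.0001) / ln(0.54577) = -9.2103 / -0.6055 ≈ 15.210
Smallest integer k satisfying the bound: 16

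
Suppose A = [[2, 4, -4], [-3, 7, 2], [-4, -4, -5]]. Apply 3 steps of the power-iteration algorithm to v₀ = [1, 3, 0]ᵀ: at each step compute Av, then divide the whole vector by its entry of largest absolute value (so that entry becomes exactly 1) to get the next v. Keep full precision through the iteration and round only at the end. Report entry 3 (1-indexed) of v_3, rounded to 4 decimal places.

-0.8571

Av0 = (14.00000, 18.00000, -16.00000); divide by 18.00000 → v1 = (0.77778, 1.00000, -0.88889)
Av1 = (9.11111, 2.88889, -2.66667); divide by 9.11111 → v2 = (1.00000, 0.31707, -0.29268)
Av2 = (4.43902, -1.36585, -3.80488); divide by 4.43902 → v3 = (1.00000, -0.30769, -0.85714)
Requested entry of v3: -624/728 = -0.8571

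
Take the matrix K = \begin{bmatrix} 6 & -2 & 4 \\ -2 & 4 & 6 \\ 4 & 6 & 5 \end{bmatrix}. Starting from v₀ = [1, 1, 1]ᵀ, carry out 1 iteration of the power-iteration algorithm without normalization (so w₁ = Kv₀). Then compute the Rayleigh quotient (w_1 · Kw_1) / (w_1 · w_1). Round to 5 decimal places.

w1 = Kv₀ = (8, 8, 15)
Kw1 = (92, 106, 155)
w1·Kw1 = 8·92 + 8·106 + 15·155 = 3909; w1·w1 = 8·8 + 8·8 + 15·15 = 353
λ ≈ 3909/353 = 11.07365

λ ≈ 11.07365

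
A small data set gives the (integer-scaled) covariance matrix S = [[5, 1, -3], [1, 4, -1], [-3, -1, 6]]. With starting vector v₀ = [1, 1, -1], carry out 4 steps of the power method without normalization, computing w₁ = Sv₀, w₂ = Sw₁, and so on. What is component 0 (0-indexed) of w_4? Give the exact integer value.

6513

w1 = Sv₀ = (9, 6, -10)
w2 = Sw1 = (81, 43, -93)
w3 = Sw2 = (727, 346, -844)
w4 = Sw3 = (6513, 2955, -7591)
The requested component of w4 is 6513.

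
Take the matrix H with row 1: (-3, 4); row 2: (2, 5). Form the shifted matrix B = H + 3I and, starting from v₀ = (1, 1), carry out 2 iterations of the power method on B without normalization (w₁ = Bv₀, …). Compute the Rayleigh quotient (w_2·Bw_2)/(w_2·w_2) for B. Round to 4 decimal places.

μ ≈ 8.8904

B = H + 3I has rows (0, 4); (2, 8)
w1 = Bv₀ = (4, 10)
w2 = Bw1 = (40, 88)
Bw2 = (352, 784)
w2·Bw2 = 83072; w2·w2 = 9344; μ ≈ 83072/9344 = 8.8904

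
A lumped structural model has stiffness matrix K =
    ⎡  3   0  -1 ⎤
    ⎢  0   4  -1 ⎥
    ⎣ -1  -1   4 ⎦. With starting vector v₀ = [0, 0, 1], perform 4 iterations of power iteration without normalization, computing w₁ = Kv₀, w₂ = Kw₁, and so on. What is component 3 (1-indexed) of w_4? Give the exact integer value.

w1 = Kv₀ = (3·0 + 0·0 + (-1)·1; 0·0 + 4·0 + (-1)·1; (-1)·0 + (-1)·0 + 4·1) = (-1, -1, 4)
w2 = Kw1 = (3·(-1) + 0·(-1) + (-1)·4; 0·(-1) + 4·(-1) + (-1)·4; (-1)·(-1) + (-1)·(-1) + 4·4) = (-7, -8, 18)
w3 = Kw2 = (-39, -50, 87)
w4 = Kw3 = (-204, -287, 437)
The requested component of w4 is 437.

437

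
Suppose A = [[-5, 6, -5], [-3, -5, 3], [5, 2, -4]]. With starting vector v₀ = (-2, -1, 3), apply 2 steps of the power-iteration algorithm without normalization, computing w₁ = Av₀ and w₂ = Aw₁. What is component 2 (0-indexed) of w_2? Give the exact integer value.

w1 = Av₀ = ((-5)·(-2) + 6·(-1) + (-5)·3; (-3)·(-2) + (-5)·(-1) + 3·3; 5·(-2) + 2·(-1) + (-4)·3) = (-11, 20, -24)
w2 = Aw1 = ((-5)·(-11) + 6·20 + (-5)·(-24); (-3)·(-11) + (-5)·20 + 3·(-24); 5·(-11) + 2·20 + (-4)·(-24)) = (295, -139, 81)
The requested component of w2 is 81.

81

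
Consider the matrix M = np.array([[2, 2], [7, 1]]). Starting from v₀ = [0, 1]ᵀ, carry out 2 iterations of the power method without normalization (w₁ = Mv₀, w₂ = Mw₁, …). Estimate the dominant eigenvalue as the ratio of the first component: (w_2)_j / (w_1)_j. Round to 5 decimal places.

w1 = Mv₀ = (2·0 + 2·1; 7·0 + 1·1) = (2, 1)
w2 = Mw1 = (2·2 + 2·1; 7·2 + 1·1) = (6, 15)
Ratio at component: 6 / 2 = 3.00000

λ ≈ 3.00000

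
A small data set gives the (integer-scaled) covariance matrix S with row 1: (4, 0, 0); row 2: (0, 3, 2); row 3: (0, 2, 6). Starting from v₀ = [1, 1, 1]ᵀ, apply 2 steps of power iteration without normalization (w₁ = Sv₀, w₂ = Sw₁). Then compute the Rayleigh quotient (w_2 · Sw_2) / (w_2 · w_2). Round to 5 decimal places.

w1 = Sv₀ = (4·1 + 0·1 + 0·1; 0·1 + 3·1 + 2·1; 0·1 + 2·1 + 6·1) = (4, 5, 8)
w2 = Sw1 = (4·4 + 0·5 + 0·8; 0·4 + 3·5 + 2·8; 0·4 + 2·5 + 6·8) = (16, 31, 58)
Sw2 = (64, 209, 410)
w2·Sw2 = 16·64 + 31·209 + 58·410 = 31283; w2·w2 = 16·16 + 31·31 + 58·58 = 4581
λ ≈ 31283/4581 = 6.82886

λ ≈ 6.82886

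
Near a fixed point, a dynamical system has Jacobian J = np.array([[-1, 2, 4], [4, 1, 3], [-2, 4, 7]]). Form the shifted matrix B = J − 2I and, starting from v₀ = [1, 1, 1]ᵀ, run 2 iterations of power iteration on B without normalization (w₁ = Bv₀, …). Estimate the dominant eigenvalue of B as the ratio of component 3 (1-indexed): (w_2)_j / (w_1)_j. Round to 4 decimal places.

7.5714

B = J − 2I has rows (-3, 2, 4); (4, -1, 3); (-2, 4, 5)
w1 = Bv₀ = ((-3)·1 + 2·1 + 4·1; 4·1 + (-1)·1 + 3·1; (-2)·1 + 4·1 + 5·1) = (3, 6, 7)
w2 = Bw1 = ((-3)·3 + 2·6 + 4·7; 4·3 + (-1)·6 + 3·7; (-2)·3 + 4·6 + 5·7) = (31, 27, 53)
Ratio: 53/7 = 7.5714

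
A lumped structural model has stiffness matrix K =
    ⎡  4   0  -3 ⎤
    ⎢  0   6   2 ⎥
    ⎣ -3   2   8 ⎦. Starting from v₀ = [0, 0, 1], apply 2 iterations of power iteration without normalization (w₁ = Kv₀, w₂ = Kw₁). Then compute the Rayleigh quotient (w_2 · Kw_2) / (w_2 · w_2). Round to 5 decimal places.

w1 = Kv₀ = (4·0 + 0·0 + (-3)·1; 0·0 + 6·0 + 2·1; (-3)·0 + 2·0 + 8·1) = (-3, 2, 8)
w2 = Kw1 = (4·(-3) + 0·2 + (-3)·8; 0·(-3) + 6·2 + 2·8; (-3)·(-3) + 2·2 + 8·8) = (-36, 28, 77)
Kw2 = (-375, 322, 780)
w2·Kw2 = (-36)·(-375) + 28·322 + 77·780 = 82576; w2·w2 = (-36)·(-36) + 28·28 + 77·77 = 8009
λ ≈ 82576/8009 = 10.31040

λ ≈ 10.31040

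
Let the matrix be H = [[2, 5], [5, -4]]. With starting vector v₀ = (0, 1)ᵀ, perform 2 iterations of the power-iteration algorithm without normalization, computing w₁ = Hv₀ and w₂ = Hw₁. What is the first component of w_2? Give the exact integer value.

w1 = Hv₀ = (2·0 + 5·1; 5·0 + (-4)·1) = (5, -4)
w2 = Hw1 = (2·5 + 5·(-4); 5·5 + (-4)·(-4)) = (-10, 41)
The requested component of w2 is -10.

-10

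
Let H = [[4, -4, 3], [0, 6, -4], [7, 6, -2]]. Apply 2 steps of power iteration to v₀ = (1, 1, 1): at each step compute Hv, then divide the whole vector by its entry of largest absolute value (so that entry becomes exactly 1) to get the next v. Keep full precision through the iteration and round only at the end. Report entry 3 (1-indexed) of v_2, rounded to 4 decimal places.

Hv0 = (3.00000, 2.00000, 11.00000); divide by 11.00000 → v1 = (0.27273, 0.18182, 1.00000)
Hv1 = (3.36364, -2.90909, 1.00000); divide by 3.36364 → v2 = (1.00000, -0.86486, 0.29730)
Requested entry of v2: 11/37 = 0.2973

0.2973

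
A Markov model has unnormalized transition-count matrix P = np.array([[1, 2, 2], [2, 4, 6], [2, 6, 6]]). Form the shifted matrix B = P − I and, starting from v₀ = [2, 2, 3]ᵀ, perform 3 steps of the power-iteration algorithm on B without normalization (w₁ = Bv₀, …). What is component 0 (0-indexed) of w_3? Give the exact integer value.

B = P − I has rows (0, 2, 2); (2, 3, 6); (2, 6, 5)
w1 = Bv₀ = (10, 28, 31)
w2 = Bw1 = (118, 290, 343)
w3 = Bw2 = (1266, 3164, 3691)
Requested component of w3: 1266

1266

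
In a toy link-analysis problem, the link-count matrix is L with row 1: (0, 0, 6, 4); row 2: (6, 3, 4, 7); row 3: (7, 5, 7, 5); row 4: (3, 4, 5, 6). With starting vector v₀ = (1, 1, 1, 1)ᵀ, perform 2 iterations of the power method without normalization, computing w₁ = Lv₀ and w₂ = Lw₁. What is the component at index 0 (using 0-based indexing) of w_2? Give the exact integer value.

216

w1 = Lv₀ = (0·1 + 0·1 + 6·1 + 4·1; 6·1 + 3·1 + 4·1 + 7·1; 7·1 + 5·1 + 7·1 + 5·1; 3·1 + 4·1 + 5·1 + 6·1) = (10, 20, 24, 18)
w2 = Lw1 = (0·10 + 0·20 + 6·24 + 4·18; 6·10 + 3·20 + 4·24 + 7·18; 7·10 + 5·20 + 7·24 + 5·18; 3·10 + 4·20 + 5·24 + 6·18) = (216, 342, 428, 338)
The requested component of w2 is 216.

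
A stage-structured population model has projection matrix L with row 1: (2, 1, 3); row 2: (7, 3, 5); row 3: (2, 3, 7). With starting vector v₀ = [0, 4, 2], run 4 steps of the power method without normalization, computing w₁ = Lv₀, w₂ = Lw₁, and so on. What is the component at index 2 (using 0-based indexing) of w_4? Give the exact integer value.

w1 = Lv₀ = (2·0 + 1·4 + 3·2; 7·0 + 3·4 + 5·2; 2·0 + 3·4 + 7·2) = (10, 22, 26)
w2 = Lw1 = (2·10 + 1·22 + 3·26; 7·10 + 3·22 + 5·26; 2·10 + 3·22 + 7·26) = (120, 266, 268)
w3 = Lw2 = (1310, 2978, 2914)
w4 = Lw3 = (14340, 32674, 31952)
The requested component of w4 is 31952.

31952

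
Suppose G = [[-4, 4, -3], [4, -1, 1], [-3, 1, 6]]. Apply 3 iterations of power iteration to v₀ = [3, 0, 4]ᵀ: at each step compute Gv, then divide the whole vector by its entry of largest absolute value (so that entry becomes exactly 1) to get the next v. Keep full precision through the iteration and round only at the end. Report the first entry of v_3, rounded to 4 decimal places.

Gv0 = (-24.00000, 16.00000, 15.00000); divide by -24.00000 → v1 = (1.00000, -0.66667, -0.62500)
Gv1 = (-4.79167, 4.04167, -7.41667); divide by -7.41667 → v2 = (0.64607, -0.54494, 1.00000)
Gv2 = (-7.76404, 4.12921, 3.51685); divide by -7.76404 → v3 = (1.00000, -0.53184, -0.45297)
Requested entry of v3: -1382/-1382 = 1.0000

1.0000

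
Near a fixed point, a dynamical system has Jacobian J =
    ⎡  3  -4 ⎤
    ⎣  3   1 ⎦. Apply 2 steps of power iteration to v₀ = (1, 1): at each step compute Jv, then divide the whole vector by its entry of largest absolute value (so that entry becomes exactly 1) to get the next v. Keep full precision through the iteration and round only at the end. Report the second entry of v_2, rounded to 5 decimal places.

-0.05263

Jv0 = (-1.000000, 4.000000); divide by 4.000000 → v1 = (-0.250000, 1.000000)
Jv1 = (-4.750000, 0.250000); divide by -4.750000 → v2 = (1.000000, -0.052632)
Requested entry of v2: 1/-19 = -0.05263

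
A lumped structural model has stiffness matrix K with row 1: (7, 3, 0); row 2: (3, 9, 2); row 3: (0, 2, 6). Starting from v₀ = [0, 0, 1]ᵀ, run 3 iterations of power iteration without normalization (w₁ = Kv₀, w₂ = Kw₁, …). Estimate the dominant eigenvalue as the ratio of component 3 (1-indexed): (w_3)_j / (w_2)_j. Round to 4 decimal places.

λ ≈ 7.5000

w1 = Kv₀ = (0, 2, 6)
w2 = Kw1 = (6, 30, 40)
w3 = Kw2 = (132, 368, 300)
Ratio at component: 300 / 40 = 7.5000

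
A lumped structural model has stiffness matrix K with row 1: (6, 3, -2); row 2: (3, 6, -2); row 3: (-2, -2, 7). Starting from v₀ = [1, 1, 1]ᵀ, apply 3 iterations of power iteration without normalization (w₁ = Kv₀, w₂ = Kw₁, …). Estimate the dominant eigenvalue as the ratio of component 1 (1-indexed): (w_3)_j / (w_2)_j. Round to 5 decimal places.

λ ≈ 9.24561

w1 = Kv₀ = (7, 7, 3)
w2 = Kw1 = (57, 57, -7)
w3 = Kw2 = (527, 527, -277)
Ratio at component: 527 / 57 = 9.24561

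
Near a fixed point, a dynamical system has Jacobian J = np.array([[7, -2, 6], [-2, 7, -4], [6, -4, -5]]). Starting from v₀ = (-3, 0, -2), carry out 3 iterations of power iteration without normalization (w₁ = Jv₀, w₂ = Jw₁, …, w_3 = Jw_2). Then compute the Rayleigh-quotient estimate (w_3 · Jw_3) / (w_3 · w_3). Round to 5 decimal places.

λ ≈ 11.82422

w1 = Jv₀ = (7·(-3) + (-2)·0 + 6·(-2); (-2)·(-3) + 7·0 + (-4)·(-2); 6·(-3) + (-4)·0 + (-5)·(-2)) = (-33, 14, -8)
w2 = Jw1 = (7·(-33) + (-2)·14 + 6·(-8); (-2)·(-33) + 7·14 + (-4)·(-8); 6·(-33) + (-4)·14 + (-5)·(-8)) = (-307, 196, -214)
w3 = Jw2 = (-3825, 2842, -1556)
Jw3 = (-41795, 33768, -26538)
w3·Jw3 = (-3825)·(-41795) + 2842·33768 + (-1556)·(-26538) = 297127659; w3·w3 = (-3825)·(-3825) + 2842·2842 + (-1556)·(-1556) = 25128725
λ ≈ 297127659/25128725 = 11.82422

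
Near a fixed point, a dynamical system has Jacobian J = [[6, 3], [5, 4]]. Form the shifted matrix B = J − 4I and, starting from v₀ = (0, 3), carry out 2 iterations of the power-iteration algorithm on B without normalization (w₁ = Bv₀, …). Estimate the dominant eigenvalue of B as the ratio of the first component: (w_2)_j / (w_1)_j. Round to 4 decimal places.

2.0000

B = J − 4I has rows (2, 3); (5, 0)
w1 = Bv₀ = (2·0 + 3·3; 5·0 + 0·3) = (9, 0)
w2 = Bw1 = (2·9 + 3·0; 5·9 + 0·0) = (18, 45)
Ratio: 18/9 = 2.0000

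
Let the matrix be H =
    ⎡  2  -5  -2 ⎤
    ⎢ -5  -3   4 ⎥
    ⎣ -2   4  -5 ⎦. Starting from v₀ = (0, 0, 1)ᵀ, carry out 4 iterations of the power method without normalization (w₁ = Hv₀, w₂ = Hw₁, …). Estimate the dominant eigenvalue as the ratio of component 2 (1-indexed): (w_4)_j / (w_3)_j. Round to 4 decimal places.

-6.4810

w1 = Hv₀ = (-2, 4, -5)
w2 = Hw1 = (-14, -22, 45)
w3 = Hw2 = (-8, 316, -285)
w4 = Hw3 = (-1026, -2048, 2705)
Ratio at component: -2048 / 316 = -6.4810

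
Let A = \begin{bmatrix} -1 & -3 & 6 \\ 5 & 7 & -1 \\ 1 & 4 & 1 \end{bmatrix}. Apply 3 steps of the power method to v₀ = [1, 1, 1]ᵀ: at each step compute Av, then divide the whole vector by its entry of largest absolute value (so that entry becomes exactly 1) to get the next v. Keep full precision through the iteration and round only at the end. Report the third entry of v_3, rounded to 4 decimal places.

Av0 = (2.00000, 11.00000, 6.00000); divide by 11.00000 → v1 = (0.18182, 1.00000, 0.54545)
Av1 = (0.09091, 7.36364, 4.72727); divide by 7.36364 → v2 = (0.01235, 1.00000, 0.64198)
Av2 = (0.83951, 6.41975, 4.65432); divide by 6.41975 → v3 = (0.13077, 1.00000, 0.72500)
Requested entry of v3: 377/520 = 0.7250

0.7250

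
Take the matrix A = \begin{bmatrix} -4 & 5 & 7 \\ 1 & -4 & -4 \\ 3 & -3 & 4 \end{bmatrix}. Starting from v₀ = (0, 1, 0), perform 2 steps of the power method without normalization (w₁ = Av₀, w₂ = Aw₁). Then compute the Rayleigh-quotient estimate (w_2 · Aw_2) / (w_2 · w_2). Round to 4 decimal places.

w1 = Av₀ = ((-4)·0 + 5·1 + 7·0; 1·0 + (-4)·1 + (-4)·0; 3·0 + (-3)·1 + 4·0) = (5, -4, -3)
w2 = Aw1 = ((-4)·5 + 5·(-4) + 7·(-3); 1·5 + (-4)·(-4) + (-4)·(-3); 3·5 + (-3)·(-4) + 4·(-3)) = (-61, 33, 15)
Aw2 = (514, -253, -222)
w2·Aw2 = (-61)·514 + 33·(-253) + 15·(-222) = -43033; w2·w2 = (-61)·(-61) + 33·33 + 15·15 = 5035
λ ≈ -43033/5035 = -8.5468

λ ≈ -8.5468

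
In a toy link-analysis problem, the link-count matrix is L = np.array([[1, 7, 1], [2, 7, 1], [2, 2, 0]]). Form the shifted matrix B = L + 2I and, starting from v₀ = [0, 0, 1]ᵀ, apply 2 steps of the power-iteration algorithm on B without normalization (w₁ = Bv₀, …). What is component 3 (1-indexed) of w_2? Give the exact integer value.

B = L + 2I has rows (3, 7, 1); (2, 9, 1); (2, 2, 2)
w1 = Bv₀ = (1, 1, 2)
w2 = Bw1 = (12, 13, 8)
Requested component of w2: 8

8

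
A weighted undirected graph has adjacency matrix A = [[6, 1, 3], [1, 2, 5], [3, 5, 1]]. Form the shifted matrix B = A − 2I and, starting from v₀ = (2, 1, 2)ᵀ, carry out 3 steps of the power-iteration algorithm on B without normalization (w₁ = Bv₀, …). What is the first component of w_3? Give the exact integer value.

B = A − 2I has rows (4, 1, 3); (1, 0, 5); (3, 5, -1)
w1 = Bv₀ = (15, 12, 9)
w2 = Bw1 = (99, 60, 96)
w3 = Bw2 = (744, 579, 501)
Requested component of w3: 744

744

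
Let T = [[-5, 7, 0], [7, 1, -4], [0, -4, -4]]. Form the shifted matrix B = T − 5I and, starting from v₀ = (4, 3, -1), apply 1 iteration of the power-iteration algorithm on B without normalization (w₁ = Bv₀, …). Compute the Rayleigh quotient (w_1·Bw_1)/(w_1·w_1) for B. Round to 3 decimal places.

B = T − 5I has rows (-10, 7, 0); (7, -4, -4); (0, -4, -9)
w1 = Bv₀ = ((-10)·4 + 7·3 + 0·(-1); 7·4 + (-4)·3 + (-4)·(-1); 0·4 + (-4)·3 + (-9)·(-1)) = (-19, 20, -3)
Bw1 = (330, -201, -53)
w1·Bw1 = -10131; w1·w1 = 770; μ ≈ -10131/770 = -13.157

μ ≈ -13.157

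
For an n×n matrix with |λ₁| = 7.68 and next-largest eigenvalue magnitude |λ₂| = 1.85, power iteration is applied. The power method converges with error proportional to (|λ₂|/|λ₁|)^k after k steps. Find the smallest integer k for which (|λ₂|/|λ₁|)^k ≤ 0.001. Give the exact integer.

|λ₂/λ₁| = 1.85/7.68 = 0.24089
Need k ≥ ln(0.001) / ln(0.24089) = -6.9078 / -1.4234 ≈ 4.853
Smallest integer k satisfying the bound: 5

5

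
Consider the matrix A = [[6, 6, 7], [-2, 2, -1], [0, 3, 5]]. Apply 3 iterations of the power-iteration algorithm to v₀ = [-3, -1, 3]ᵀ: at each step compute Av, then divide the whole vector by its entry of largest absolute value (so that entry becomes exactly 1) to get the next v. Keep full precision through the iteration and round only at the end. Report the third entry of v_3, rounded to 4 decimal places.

Av0 = (-3.00000, 1.00000, 12.00000); divide by 12.00000 → v1 = (-0.25000, 0.08333, 1.00000)
Av1 = (6.00000, -0.33333, 5.25000); divide by 6.00000 → v2 = (1.00000, -0.05556, 0.87500)
Av2 = (11.79167, -2.98611, 4.20833); divide by 11.79167 → v3 = (1.00000, -0.25324, 0.35689)
Requested entry of v3: 303/849 = 0.3569

0.3569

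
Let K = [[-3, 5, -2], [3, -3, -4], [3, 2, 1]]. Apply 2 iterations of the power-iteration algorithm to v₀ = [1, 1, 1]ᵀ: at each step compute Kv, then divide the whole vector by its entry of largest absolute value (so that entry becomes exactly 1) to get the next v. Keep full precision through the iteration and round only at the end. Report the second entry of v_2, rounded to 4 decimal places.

0.3750

Kv0 = (0.00000, -4.00000, 6.00000); divide by 6.00000 → v1 = (0.00000, -0.66667, 1.00000)
Kv1 = (-5.33333, -2.00000, -0.33333); divide by -5.33333 → v2 = (1.00000, 0.37500, 0.06250)
Requested entry of v2: -12/-32 = 0.3750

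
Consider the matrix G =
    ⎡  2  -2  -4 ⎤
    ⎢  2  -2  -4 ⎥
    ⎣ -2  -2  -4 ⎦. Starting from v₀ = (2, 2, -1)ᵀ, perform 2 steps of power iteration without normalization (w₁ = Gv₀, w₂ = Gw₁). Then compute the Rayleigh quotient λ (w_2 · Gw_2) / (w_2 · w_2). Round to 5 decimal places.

w1 = Gv₀ = (2·2 + (-2)·2 + (-4)·(-1); 2·2 + (-2)·2 + (-4)·(-1); (-2)·2 + (-2)·2 + (-4)·(-1)) = (4, 4, -4)
w2 = Gw1 = (2·4 + (-2)·4 + (-4)·(-4); 2·4 + (-2)·4 + (-4)·(-4); (-2)·4 + (-2)·4 + (-4)·(-4)) = (16, 16, 0)
Gw2 = (0, 0, -64)
w2·Gw2 = 16·0 + 16·0 + 0·(-64) = 0; w2·w2 = 16·16 + 16·16 + 0·0 = 512
λ ≈ 0/512 = 0.00000

0.00000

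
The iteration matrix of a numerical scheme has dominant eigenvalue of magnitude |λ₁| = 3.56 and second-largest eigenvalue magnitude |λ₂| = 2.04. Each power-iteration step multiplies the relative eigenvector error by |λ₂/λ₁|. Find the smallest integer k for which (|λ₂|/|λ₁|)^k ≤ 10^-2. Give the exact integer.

|λ₂/λ₁| = 2.04/3.56 = 0.57303
Need k ≥ ln(10^-2) / ln(0.57303) = -4.6052 / -0.5568 ≈ 8.271
Smallest integer k satisfying the bound: 9

9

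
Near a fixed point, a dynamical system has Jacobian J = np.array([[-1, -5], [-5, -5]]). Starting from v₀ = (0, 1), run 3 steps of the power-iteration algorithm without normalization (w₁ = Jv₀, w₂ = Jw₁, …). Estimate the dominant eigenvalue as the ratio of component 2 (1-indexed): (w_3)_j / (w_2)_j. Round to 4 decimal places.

w1 = Jv₀ = (-5, -5)
w2 = Jw1 = (30, 50)
w3 = Jw2 = (-280, -400)
Ratio at component: -400 / 50 = -8.0000

-8.0000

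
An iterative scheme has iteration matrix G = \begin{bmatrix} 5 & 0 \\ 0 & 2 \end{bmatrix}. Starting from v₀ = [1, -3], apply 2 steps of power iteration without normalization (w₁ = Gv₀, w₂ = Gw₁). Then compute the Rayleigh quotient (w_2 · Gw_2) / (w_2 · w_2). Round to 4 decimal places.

w1 = Gv₀ = (5·1 + 0·(-3); 0·1 + 2·(-3)) = (5, -6)
w2 = Gw1 = (5·5 + 0·(-6); 0·5 + 2·(-6)) = (25, -12)
Gw2 = (125, -24)
w2·Gw2 = 25·125 + (-12)·(-24) = 3413; w2·w2 = 25·25 + (-12)·(-12) = 769
λ ≈ 3413/769 = 4.4382

λ ≈ 4.4382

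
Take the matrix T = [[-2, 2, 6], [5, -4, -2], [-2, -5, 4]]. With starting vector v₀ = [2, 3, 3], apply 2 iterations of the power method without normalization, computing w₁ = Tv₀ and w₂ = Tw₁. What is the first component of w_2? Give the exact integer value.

-98

w1 = Tv₀ = ((-2)·2 + 2·3 + 6·3; 5·2 + (-4)·3 + (-2)·3; (-2)·2 + (-5)·3 + 4·3) = (20, -8, -7)
w2 = Tw1 = ((-2)·20 + 2·(-8) + 6·(-7); 5·20 + (-4)·(-8) + (-2)·(-7); (-2)·20 + (-5)·(-8) + 4·(-7)) = (-98, 146, -28)
The requested component of w2 is -98.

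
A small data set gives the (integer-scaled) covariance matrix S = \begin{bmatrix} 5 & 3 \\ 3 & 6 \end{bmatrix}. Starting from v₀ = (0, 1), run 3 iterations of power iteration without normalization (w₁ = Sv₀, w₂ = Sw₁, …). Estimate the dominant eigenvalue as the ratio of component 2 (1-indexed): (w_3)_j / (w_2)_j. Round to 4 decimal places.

w1 = Sv₀ = (5·0 + 3·1; 3·0 + 6·1) = (3, 6)
w2 = Sw1 = (5·3 + 3·6; 3·3 + 6·6) = (33, 45)
w3 = Sw2 = (300, 369)
Ratio at component: 369 / 45 = 8.2000

λ ≈ 8.2000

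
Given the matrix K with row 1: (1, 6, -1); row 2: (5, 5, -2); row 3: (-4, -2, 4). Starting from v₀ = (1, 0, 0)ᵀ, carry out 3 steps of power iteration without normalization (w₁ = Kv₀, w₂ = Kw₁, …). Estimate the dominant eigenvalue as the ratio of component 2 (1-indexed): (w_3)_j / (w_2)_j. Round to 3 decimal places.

λ ≈ 11.184

w1 = Kv₀ = (1, 5, -4)
w2 = Kw1 = (35, 38, -30)
w3 = Kw2 = (293, 425, -336)
Ratio at component: 425 / 38 = 11.184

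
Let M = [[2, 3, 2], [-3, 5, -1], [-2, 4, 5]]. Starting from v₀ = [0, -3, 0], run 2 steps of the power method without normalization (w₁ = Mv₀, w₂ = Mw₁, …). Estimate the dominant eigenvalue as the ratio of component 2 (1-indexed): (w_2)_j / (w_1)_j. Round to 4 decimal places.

2.4000

w1 = Mv₀ = (-9, -15, -12)
w2 = Mw1 = (-87, -36, -102)
Ratio at component: -36 / -15 = 2.4000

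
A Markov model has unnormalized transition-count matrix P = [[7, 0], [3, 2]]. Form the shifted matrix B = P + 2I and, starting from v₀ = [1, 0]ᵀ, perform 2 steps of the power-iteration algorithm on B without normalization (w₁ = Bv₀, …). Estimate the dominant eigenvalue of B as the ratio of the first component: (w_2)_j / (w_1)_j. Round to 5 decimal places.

B = P + 2I has rows (9, 0); (3, 4)
w1 = Bv₀ = (9, 3)
w2 = Bw1 = (81, 39)
Ratio: 81/9 = 9.00000

μ ≈ 9.00000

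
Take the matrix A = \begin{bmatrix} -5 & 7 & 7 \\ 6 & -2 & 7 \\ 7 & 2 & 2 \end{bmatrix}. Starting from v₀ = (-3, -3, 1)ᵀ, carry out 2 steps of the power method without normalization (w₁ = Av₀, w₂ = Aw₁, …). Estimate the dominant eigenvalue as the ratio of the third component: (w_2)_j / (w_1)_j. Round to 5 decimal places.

2.12000

w1 = Av₀ = ((-5)·(-3) + 7·(-3) + 7·1; 6·(-3) + (-2)·(-3) + 7·1; 7·(-3) + 2·(-3) + 2·1) = (1, -5, -25)
w2 = Aw1 = ((-5)·1 + 7·(-5) + 7·(-25); 6·1 + (-2)·(-5) + 7·(-25); 7·1 + 2·(-5) + 2·(-25)) = (-215, -159, -53)
Ratio at component: -53 / -25 = 2.12000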